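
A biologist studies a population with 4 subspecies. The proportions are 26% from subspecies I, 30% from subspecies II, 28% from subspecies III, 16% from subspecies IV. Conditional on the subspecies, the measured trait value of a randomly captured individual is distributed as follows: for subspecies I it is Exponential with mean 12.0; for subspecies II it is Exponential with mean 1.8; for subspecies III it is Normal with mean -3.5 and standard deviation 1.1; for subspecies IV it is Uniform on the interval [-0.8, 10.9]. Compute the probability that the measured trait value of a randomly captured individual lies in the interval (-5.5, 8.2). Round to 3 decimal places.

0.819

Conditional on each subspecies, P(-5.5 < X < 8.2): I: 0.495069; II: 0.989491; III: 0.965482; IV: 0.769231.
By total probability, P(-5.5 < X < 8.2) = 0.26·0.495069 + 0.3·0.989491 + 0.28·0.965482 + 0.16·0.769231 = 0.818977.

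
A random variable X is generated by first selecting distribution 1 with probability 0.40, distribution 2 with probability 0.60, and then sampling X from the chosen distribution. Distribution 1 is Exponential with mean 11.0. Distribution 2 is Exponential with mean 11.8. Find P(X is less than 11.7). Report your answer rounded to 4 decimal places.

0.6393

Conditional on each component, P(X < 11.7): 1: 0.654802; 2: 0.62899.
By total probability, P(X < 11.7) = 0.4·0.654802 + 0.6·0.62899 = 0.639315.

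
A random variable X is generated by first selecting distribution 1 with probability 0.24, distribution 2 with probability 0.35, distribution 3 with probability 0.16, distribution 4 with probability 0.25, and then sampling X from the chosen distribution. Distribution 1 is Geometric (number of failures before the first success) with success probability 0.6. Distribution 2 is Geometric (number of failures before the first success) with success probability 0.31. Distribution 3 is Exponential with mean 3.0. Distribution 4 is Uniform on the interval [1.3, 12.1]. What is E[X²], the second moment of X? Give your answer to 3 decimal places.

21.153

For each component E[X²] = Var + (mean)², giving 1: 1.55556; 2: 12.1342; 3: 18; 4: 54.61.
Overall E[X²] = 0.24·1.55556 + 0.35·12.1342 + 0.16·18 + 0.25·54.61 = 21.1528.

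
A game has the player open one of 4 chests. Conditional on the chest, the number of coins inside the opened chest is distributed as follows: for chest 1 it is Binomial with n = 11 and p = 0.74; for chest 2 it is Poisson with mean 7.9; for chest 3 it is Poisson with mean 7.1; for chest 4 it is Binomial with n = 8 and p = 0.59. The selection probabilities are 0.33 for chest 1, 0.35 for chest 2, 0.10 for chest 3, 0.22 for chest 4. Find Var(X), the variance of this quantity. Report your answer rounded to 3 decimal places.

Per component, 1: μ=8.14, E[X²]=68.376; 2: μ=7.9, E[X²]=70.31; 3: μ=7.1, E[X²]=57.51; 4: μ=4.72, E[X²]=24.2136.
E[X] = 0.33·8.14 + 0.35·7.9 + 0.1·7.1 + 0.22·4.72 = 7.1996.
E[X²] = 0.33·68.376 + 0.35·70.31 + 0.1·57.51 + 0.22·24.2136 = 58.2506.
Var(X) = E[X²] − (E[X])² = 58.2506 − 51.8342 = 6.41633.

6.416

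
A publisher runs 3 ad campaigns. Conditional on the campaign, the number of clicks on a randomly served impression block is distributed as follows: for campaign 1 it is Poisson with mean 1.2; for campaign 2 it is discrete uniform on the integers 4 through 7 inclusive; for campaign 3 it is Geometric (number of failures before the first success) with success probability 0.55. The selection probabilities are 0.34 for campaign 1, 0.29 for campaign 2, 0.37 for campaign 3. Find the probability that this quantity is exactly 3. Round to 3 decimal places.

Conditional on each campaign, P(X = 3): 1: 0.0867439; 2: 0; 3: 0.0501187.
By total probability, P(X = 3) = 0.34·0.0867439 + 0.29·0 + 0.37·0.0501187 = 0.0480369.

0.048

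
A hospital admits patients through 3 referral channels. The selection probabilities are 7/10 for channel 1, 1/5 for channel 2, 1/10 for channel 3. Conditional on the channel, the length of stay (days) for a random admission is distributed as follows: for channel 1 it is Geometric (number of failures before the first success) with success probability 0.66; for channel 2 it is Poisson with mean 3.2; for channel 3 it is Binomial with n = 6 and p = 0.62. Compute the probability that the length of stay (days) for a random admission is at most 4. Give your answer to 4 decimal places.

0.9264

Conditional on each channel, P(X ≤ 4): 1: 0.995456; 2: 0.780613; 3: 0.734321.
By total probability, P(X ≤ 4) = 0.7·0.995456 + 0.2·0.780613 + 0.1·0.734321 = 0.926374.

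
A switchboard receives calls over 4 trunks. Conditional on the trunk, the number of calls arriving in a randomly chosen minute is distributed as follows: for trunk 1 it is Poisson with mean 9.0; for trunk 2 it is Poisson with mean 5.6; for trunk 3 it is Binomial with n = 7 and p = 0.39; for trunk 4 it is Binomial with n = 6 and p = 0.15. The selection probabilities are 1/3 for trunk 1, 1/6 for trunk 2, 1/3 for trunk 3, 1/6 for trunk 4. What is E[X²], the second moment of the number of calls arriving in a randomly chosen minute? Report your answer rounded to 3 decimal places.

For each component E[X²] = Var + (mean)², giving 1: 90; 2: 36.96; 3: 9.1182; 4: 1.575.
Overall E[X²] = 0.333333·90 + 0.166667·36.96 + 0.333333·9.1182 + 0.166667·1.575 = 39.4619.

39.462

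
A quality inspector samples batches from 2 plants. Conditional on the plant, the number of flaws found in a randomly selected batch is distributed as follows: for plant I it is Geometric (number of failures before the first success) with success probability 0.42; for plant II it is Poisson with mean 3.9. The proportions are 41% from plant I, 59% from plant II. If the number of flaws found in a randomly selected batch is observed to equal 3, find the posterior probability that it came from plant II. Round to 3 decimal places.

0.778

Likelihoods P(X=3 | ·): I: 0.081947; II: 0.200122.
Posterior ∝ prior × likelihood. Numerator for II: 0.59·0.200122 = 0.118072.
Normalizing constant: 0.41·0.081947 + 0.59·0.200122 = 0.15167.
P(II | observation) = 0.118072 / 0.15167 = 0.778478.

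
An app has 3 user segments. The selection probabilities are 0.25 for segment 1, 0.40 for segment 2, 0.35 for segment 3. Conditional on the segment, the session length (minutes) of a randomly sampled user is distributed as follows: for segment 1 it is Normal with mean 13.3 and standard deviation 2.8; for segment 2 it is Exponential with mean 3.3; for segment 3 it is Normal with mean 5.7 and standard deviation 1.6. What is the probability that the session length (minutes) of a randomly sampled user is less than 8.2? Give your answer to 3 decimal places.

Conditional on each segment, P(X < 8.2): 1: 0.0342709; 2: 0.916662; 3: 0.940915.
By total probability, P(X < 8.2) = 0.25·0.0342709 + 0.4·0.916662 + 0.35·0.940915 = 0.704553.

0.705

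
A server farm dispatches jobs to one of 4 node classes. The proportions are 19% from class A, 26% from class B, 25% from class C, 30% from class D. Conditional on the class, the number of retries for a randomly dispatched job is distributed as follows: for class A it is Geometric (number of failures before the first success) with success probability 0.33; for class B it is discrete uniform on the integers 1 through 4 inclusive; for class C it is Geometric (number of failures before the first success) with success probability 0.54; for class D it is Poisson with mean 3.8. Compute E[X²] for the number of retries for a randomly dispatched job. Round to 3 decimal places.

9.950

For each component E[X²] = Var + (mean)², giving A: 10.2746; B: 7.5; C: 2.30316; D: 18.24.
Overall E[X²] = 0.19·10.2746 + 0.26·7.5 + 0.25·2.30316 + 0.3·18.24 = 9.94996.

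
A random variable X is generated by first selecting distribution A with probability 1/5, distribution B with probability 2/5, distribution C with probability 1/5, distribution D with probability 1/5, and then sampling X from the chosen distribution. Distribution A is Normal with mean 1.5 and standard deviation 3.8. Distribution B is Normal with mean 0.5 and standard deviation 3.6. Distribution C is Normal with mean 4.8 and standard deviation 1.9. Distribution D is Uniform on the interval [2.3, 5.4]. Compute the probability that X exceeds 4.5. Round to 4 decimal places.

0.2669

Conditional on each component, P(X > 4.5): A: 0.214918; B: 0.13326; C: 0.56273; D: 0.290323.
By total probability, P(X > 4.5) = 0.2·0.214918 + 0.4·0.13326 + 0.2·0.56273 + 0.2·0.290323 = 0.266898.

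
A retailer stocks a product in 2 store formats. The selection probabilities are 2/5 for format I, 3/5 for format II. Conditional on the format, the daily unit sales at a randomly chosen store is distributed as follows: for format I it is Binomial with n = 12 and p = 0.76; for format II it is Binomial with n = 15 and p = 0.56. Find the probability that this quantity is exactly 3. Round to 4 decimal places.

0.0026

Conditional on each format, P(X = 3): I: 0.000255132; II: 0.00420734.
By total probability, P(X = 3) = 0.4·0.000255132 + 0.6·0.00420734 = 0.00262646.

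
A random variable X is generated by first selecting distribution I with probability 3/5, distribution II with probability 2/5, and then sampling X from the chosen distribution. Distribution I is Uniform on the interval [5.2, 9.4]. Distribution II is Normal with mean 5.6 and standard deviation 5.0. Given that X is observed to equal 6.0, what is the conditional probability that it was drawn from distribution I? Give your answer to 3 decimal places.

0.818

Likelihoods f(6.0 | ·): I: 0.238095; II: 0.0795335.
Posterior ∝ prior × likelihood. Numerator for I: 0.6·0.238095 = 0.142857.
Normalizing constant: 0.6·0.238095 + 0.4·0.0795335 = 0.174671.
P(I | observation) = 0.142857 / 0.174671 = 0.817866.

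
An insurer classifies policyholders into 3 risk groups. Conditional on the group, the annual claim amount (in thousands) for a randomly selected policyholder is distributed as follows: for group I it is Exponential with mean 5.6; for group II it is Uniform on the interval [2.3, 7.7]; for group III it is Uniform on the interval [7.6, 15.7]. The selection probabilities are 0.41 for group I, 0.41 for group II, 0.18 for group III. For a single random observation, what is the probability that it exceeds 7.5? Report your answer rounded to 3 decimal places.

Conditional on each group, P(X > 7.5): I: 0.262033; II: 0.037037; III: 1.
By total probability, P(X > 7.5) = 0.41·0.262033 + 0.41·0.037037 + 0.18·1 = 0.302619.

0.303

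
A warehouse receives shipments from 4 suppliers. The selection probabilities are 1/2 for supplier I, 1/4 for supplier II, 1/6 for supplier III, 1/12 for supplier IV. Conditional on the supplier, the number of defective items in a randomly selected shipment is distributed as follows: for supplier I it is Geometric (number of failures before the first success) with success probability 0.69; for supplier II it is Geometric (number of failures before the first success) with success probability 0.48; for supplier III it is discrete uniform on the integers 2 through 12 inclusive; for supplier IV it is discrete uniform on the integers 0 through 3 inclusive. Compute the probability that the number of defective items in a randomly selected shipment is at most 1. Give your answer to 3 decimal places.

0.676

Conditional on each supplier, P(X ≤ 1): I: 0.9039; II: 0.7296; III: 0; IV: 0.5.
By total probability, P(X ≤ 1) = 0.5·0.9039 + 0.25·0.7296 + 0.166667·0 + 0.0833333·0.5 = 0.676017.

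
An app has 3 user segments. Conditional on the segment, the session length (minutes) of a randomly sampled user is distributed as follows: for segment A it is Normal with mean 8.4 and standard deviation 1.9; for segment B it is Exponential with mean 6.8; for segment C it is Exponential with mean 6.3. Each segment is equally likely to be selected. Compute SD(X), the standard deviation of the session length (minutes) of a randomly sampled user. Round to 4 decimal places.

Per component, A: μ=8.4, E[X²]=74.17; B: μ=6.8, E[X²]=92.48; C: μ=6.3, E[X²]=79.38.
E[X] = 0.333333·8.4 + 0.333333·6.8 + 0.333333·6.3 = 7.16667.
E[X²] = 0.333333·74.17 + 0.333333·92.48 + 0.333333·79.38 = 82.01.
Var(X) = E[X²] − (E[X])² = 82.01 − 51.3611 = 30.6489.
SD(X) = √30.6489 = 5.53614.

5.5361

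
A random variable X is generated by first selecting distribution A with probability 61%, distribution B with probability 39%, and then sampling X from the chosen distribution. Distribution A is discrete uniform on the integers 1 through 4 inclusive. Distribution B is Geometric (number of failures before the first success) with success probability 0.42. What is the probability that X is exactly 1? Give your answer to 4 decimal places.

Conditional on each component, P(X = 1): A: 0.25; B: 0.2436.
By total probability, P(X = 1) = 0.61·0.25 + 0.39·0.2436 = 0.247504.

0.2475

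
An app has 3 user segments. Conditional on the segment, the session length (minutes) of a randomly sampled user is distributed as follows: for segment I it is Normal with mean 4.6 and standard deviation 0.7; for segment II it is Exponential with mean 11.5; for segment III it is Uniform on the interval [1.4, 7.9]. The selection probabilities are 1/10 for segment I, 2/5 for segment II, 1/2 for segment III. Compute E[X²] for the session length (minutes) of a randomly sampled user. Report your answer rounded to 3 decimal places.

For each component E[X²] = Var + (mean)², giving I: 21.65; II: 264.5; III: 25.1433.
Overall E[X²] = 0.1·21.65 + 0.4·264.5 + 0.5·25.1433 = 120.537.

120.537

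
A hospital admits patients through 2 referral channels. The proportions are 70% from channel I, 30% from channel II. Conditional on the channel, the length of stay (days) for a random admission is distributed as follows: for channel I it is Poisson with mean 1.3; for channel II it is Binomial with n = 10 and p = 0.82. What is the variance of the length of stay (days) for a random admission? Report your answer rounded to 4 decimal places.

Per component, I: μ=1.3, E[X²]=2.99; II: μ=8.2, E[X²]=68.716.
E[X] = 0.7·1.3 + 0.3·8.2 = 3.37.
E[X²] = 0.7·2.99 + 0.3·68.716 = 22.7078.
Var(X) = E[X²] − (E[X])² = 22.7078 − 11.3569 = 11.3509.

11.3509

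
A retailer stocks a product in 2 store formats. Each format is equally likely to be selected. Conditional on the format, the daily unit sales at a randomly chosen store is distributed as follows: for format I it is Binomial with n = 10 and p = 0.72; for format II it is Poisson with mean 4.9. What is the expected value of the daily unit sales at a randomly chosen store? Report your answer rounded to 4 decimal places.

6.0500

Component means — I: 7.2; II: 4.9.
E[X] = 0.5·7.2 + 0.5·4.9 = 6.05.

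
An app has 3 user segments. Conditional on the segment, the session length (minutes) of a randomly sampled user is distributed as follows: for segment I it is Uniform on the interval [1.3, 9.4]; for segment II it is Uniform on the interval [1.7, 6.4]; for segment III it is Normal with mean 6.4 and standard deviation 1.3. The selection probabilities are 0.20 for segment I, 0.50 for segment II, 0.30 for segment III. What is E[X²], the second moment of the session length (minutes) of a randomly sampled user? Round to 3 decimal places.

28.735

For each component E[X²] = Var + (mean)², giving I: 34.09; II: 18.2433; III: 42.65.
Overall E[X²] = 0.2·34.09 + 0.5·18.2433 + 0.3·42.65 = 28.7347.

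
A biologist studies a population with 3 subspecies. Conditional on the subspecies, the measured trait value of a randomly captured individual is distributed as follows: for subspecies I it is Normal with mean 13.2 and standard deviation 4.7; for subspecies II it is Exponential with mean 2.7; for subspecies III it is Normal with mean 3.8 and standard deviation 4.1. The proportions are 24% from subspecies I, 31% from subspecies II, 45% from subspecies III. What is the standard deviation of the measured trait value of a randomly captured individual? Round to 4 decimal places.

5.7481

Per component, I: μ=13.2, E[X²]=196.33; II: μ=2.7, E[X²]=14.58; III: μ=3.8, E[X²]=31.25.
E[X] = 0.24·13.2 + 0.31·2.7 + 0.45·3.8 = 5.715.
E[X²] = 0.24·196.33 + 0.31·14.58 + 0.45·31.25 = 65.7015.
Var(X) = E[X²] − (E[X])² = 65.7015 − 32.6612 = 33.0403.
SD(X) = √33.0403 = 5.74807.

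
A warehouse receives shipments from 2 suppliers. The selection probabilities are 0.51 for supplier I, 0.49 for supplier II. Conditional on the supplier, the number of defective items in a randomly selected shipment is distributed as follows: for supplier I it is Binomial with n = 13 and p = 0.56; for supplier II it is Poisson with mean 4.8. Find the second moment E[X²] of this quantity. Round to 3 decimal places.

For each component E[X²] = Var + (mean)², giving I: 56.2016; II: 27.84.
Overall E[X²] = 0.51·56.2016 + 0.49·27.84 = 42.3044.

42.304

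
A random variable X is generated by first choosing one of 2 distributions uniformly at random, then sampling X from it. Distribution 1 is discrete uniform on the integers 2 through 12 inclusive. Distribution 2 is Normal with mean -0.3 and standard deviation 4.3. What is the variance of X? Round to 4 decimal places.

27.5675

Per component, 1: μ=7, E[X²]=59; 2: μ=-0.3, E[X²]=18.58.
E[X] = 0.5·7 + 0.5·-0.3 = 3.35.
E[X²] = 0.5·59 + 0.5·18.58 = 38.79.
Var(X) = E[X²] − (E[X])² = 38.79 − 11.2225 = 27.5675.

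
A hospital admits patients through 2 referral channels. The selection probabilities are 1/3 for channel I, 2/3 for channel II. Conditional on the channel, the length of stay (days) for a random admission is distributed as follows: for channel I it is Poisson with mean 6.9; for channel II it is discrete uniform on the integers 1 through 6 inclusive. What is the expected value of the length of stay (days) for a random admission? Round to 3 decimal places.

4.633

Component means — I: 6.9; II: 3.5.
E[X] = 0.333333·6.9 + 0.666667·3.5 = 4.63333.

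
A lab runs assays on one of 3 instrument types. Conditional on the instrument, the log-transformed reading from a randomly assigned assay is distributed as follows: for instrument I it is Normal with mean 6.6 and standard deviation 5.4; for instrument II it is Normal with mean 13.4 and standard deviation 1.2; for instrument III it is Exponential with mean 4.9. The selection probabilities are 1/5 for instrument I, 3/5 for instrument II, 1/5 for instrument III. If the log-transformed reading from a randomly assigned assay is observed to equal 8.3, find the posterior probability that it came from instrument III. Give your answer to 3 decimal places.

Likelihoods f(8.3 | ·): I: 0.0703065; II: 3.97655e-05; III: 0.0375113.
Posterior ∝ prior × likelihood. Numerator for III: 0.2·0.0375113 = 0.00750226.
Normalizing constant: 0.2·0.0703065 + 0.6·3.97655e-05 + 0.2·0.0375113 = 0.0215874.
P(III | observation) = 0.00750226 / 0.0215874 = 0.347529.

0.348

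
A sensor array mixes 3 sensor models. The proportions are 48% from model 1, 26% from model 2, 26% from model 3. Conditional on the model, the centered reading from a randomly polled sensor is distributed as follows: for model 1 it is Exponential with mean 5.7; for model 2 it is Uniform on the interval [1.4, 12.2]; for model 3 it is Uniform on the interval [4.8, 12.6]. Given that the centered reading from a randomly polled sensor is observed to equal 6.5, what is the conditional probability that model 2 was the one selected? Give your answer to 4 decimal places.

Likelihoods f(6.5 | ·): 1: 0.0560889; 2: 0.0925926; 3: 0.128205.
Posterior ∝ prior × likelihood. Numerator for 2: 0.26·0.0925926 = 0.0240741.
Normalizing constant: 0.48·0.0560889 + 0.26·0.0925926 + 0.26·0.128205 = 0.0843301.
P(2 | observation) = 0.0240741 / 0.0843301 = 0.285474.

0.2855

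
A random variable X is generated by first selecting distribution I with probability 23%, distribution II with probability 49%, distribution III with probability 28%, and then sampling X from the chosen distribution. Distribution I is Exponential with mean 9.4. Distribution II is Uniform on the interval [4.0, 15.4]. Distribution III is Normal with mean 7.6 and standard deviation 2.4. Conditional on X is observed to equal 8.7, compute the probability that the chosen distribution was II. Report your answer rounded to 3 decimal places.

Likelihoods f(8.7 | ·): I: 0.0421618; II: 0.0877193; III: 0.149652.
Posterior ∝ prior × likelihood. Numerator for II: 0.49·0.0877193 = 0.0429825.
Normalizing constant: 0.23·0.0421618 + 0.49·0.0877193 + 0.28·0.149652 = 0.0945822.
P(II | observation) = 0.0429825 / 0.0945822 = 0.454445.

0.454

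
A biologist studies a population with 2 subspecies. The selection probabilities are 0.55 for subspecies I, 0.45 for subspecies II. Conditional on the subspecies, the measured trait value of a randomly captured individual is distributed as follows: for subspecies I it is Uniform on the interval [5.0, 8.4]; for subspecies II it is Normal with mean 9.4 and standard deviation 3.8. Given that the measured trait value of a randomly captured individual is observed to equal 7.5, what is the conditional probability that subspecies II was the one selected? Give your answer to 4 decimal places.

0.2049

Likelihoods f(7.5 | ·): I: 0.294118; II: 0.0926488.
Posterior ∝ prior × likelihood. Numerator for II: 0.45·0.0926488 = 0.0416919.
Normalizing constant: 0.55·0.294118 + 0.45·0.0926488 = 0.203457.
P(II | observation) = 0.0416919 / 0.203457 = 0.204918.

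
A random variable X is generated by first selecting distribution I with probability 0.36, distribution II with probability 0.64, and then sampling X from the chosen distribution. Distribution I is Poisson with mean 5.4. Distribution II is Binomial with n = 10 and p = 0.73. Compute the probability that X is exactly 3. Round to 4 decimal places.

Conditional on each component, P(X = 3): I: 0.118533; II: 0.00488311.
By total probability, P(X = 3) = 0.36·0.118533 + 0.64·0.00488311 = 0.0457971.

0.0458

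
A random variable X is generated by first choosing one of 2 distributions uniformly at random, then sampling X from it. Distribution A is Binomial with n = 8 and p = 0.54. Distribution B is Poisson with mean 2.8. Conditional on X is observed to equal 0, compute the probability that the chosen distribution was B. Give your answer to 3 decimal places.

0.968

Likelihoods P(X=0 | ·): A: 0.00200476; B: 0.0608101.
Posterior ∝ prior × likelihood. Numerator for B: 0.5·0.0608101 = 0.030405.
Normalizing constant: 0.5·0.00200476 + 0.5·0.0608101 = 0.0314074.
P(B | observation) = 0.030405 / 0.0314074 = 0.968085.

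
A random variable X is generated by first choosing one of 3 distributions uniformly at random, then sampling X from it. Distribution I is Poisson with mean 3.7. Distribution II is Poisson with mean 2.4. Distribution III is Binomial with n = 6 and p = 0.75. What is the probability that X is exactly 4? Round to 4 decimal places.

0.2050

Conditional on each component, P(X = 4): I: 0.193066; II: 0.125408; III: 0.296631.
By total probability, P(X = 4) = 0.333333·0.193066 + 0.333333·0.125408 + 0.333333·0.296631 = 0.205035.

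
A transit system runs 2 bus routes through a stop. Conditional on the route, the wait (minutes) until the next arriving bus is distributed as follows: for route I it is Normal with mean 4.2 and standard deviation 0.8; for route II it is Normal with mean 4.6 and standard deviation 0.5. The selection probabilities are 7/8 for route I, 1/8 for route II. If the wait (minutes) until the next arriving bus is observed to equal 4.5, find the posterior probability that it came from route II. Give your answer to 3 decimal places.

0.194

Likelihoods f(4.5 | ·): I: 0.464819; II: 0.782085.
Posterior ∝ prior × likelihood. Numerator for II: 0.125·0.782085 = 0.0977607.
Normalizing constant: 0.875·0.464819 + 0.125·0.782085 = 0.504477.
P(II | observation) = 0.0977607 / 0.504477 = 0.193786.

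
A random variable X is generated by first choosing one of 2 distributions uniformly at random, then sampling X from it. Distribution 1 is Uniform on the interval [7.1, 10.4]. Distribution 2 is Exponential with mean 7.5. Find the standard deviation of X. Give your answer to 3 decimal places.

5.382

Per component, 1: μ=8.75, E[X²]=77.47; 2: μ=7.5, E[X²]=112.5.
E[X] = 0.5·8.75 + 0.5·7.5 = 8.125.
E[X²] = 0.5·77.47 + 0.5·112.5 = 94.985.
Var(X) = E[X²] − (E[X])² = 94.985 − 66.0156 = 28.9694.
SD(X) = √28.9694 = 5.38232.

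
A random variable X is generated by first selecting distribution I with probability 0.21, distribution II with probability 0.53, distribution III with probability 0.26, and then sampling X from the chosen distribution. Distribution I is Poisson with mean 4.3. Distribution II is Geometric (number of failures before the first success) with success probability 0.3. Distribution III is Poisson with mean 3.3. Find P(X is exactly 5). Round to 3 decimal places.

0.093

Conditional on each component, P(X = 5): I: 0.166224; II: 0.050421; III: 0.120286.
By total probability, P(X = 5) = 0.21·0.166224 + 0.53·0.050421 + 0.26·0.120286 = 0.0929047.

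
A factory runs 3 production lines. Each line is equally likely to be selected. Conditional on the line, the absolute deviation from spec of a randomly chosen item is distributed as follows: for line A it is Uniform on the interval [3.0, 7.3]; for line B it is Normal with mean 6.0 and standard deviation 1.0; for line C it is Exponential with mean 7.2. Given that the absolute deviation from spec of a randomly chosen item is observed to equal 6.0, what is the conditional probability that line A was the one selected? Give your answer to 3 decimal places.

Likelihoods f(6.0 | ·): A: 0.232558; B: 0.398942; C: 0.0603609.
Posterior ∝ prior × likelihood. Numerator for A: 0.333333·0.232558 = 0.0775194.
Normalizing constant: 0.333333·0.232558 + 0.333333·0.398942 + 0.333333·0.0603609 = 0.23062.
P(A | observation) = 0.0775194 / 0.23062 = 0.336134.

0.336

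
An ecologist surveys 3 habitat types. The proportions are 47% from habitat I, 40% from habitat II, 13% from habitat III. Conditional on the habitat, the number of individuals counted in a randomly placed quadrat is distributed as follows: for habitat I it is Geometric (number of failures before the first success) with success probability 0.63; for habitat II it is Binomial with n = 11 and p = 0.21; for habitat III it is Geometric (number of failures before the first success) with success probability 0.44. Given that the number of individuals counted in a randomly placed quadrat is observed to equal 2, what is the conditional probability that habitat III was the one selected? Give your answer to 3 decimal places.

Likelihoods P(X=2 | ·): I: 0.086247; II: 0.2907; III: 0.137984.
Posterior ∝ prior × likelihood. Numerator for III: 0.13·0.137984 = 0.0179379.
Normalizing constant: 0.47·0.086247 + 0.4·0.2907 + 0.13·0.137984 = 0.174754.
P(III | observation) = 0.0179379 / 0.174754 = 0.102647.

0.103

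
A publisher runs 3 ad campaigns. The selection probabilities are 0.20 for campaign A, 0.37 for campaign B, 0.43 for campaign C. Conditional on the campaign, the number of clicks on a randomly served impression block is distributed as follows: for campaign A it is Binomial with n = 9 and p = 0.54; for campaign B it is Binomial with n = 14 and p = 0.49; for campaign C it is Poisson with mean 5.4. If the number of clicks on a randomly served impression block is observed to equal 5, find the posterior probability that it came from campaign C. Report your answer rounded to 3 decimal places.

0.425

Likelihoods P(X=5 | ·): A: 0.259042; B: 0.132001; C: 0.172821.
Posterior ∝ prior × likelihood. Numerator for C: 0.43·0.172821 = 0.0743132.
Normalizing constant: 0.2·0.259042 + 0.37·0.132001 + 0.43·0.172821 = 0.174962.
P(C | observation) = 0.0743132 / 0.174962 = 0.424739.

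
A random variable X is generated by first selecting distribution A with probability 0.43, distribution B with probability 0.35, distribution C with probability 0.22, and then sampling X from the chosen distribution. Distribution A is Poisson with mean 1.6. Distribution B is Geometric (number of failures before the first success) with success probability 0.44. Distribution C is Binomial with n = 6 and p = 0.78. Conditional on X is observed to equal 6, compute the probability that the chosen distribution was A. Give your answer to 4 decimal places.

Likelihoods P(X=6 | ·): A: 0.00470453; B: 0.01357; C: 0.2252.
Posterior ∝ prior × likelihood. Numerator for A: 0.43·0.00470453 = 0.00202295.
Normalizing constant: 0.43·0.00470453 + 0.35·0.01357 + 0.22·0.2252 = 0.0563164.
P(A | observation) = 0.00202295 / 0.0563164 = 0.0359211.

0.0359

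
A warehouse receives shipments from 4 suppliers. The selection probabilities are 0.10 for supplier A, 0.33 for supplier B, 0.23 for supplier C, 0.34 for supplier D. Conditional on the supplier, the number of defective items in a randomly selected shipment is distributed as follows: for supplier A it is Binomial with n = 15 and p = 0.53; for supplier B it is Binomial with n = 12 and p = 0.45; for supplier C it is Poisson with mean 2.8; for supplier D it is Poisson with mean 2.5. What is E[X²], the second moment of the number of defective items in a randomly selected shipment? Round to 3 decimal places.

For each component E[X²] = Var + (mean)², giving A: 66.939; B: 32.13; C: 10.64; D: 8.75.
Overall E[X²] = 0.1·66.939 + 0.33·32.13 + 0.23·10.64 + 0.34·8.75 = 22.719.

22.719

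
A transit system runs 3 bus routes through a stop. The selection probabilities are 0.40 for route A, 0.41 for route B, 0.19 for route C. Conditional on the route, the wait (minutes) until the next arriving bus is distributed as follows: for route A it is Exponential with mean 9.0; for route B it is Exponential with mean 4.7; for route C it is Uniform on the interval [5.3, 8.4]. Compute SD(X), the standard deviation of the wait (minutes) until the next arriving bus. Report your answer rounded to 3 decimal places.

6.734

Per component, A: μ=9, E[X²]=162; B: μ=4.7, E[X²]=44.18; C: μ=6.85, E[X²]=47.7233.
E[X] = 0.4·9 + 0.41·4.7 + 0.19·6.85 = 6.8285.
E[X²] = 0.4·162 + 0.41·44.18 + 0.19·47.7233 = 91.9812.
Var(X) = E[X²] − (E[X])² = 91.9812 − 46.6284 = 45.3528.
SD(X) = √45.3528 = 6.73445.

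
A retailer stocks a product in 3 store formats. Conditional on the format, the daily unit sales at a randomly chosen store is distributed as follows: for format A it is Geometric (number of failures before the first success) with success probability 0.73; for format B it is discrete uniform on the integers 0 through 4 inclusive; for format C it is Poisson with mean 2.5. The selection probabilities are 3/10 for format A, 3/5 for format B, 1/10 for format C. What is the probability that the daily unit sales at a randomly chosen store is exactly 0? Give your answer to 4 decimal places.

Conditional on each format, P(X = 0): A: 0.73; B: 0.2; C: 0.082085.
By total probability, P(X = 0) = 0.3·0.73 + 0.6·0.2 + 0.1·0.082085 = 0.347208.

0.3472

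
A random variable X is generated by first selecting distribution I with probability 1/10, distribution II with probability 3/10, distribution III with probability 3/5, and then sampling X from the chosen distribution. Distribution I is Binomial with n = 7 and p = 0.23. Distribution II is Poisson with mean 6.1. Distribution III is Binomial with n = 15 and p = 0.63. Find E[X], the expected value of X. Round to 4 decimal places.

Component means — I: 1.61; II: 6.1; III: 9.45.
E[X] = 0.1·1.61 + 0.3·6.1 + 0.6·9.45 = 7.661.

7.6610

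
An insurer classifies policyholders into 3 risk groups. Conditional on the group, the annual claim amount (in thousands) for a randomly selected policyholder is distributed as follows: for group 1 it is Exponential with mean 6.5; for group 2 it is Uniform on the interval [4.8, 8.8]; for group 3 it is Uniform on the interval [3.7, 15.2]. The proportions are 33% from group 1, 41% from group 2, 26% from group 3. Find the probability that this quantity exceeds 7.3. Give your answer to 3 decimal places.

Conditional on each group, P(X > 7.3): 1: 0.325277; 2: 0.375; 3: 0.686957.
By total probability, P(X > 7.3) = 0.33·0.325277 + 0.41·0.375 + 0.26·0.686957 = 0.4397.

0.440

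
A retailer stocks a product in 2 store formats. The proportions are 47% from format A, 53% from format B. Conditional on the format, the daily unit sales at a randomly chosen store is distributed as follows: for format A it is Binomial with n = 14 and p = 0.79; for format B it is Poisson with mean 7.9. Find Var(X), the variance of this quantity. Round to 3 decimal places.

Per component, A: μ=11.06, E[X²]=124.646; B: μ=7.9, E[X²]=70.31.
E[X] = 0.47·11.06 + 0.53·7.9 = 9.3852.
E[X²] = 0.47·124.646 + 0.53·70.31 = 95.848.
Var(X) = E[X²] − (E[X])² = 95.848 − 88.082 = 7.76603.

7.766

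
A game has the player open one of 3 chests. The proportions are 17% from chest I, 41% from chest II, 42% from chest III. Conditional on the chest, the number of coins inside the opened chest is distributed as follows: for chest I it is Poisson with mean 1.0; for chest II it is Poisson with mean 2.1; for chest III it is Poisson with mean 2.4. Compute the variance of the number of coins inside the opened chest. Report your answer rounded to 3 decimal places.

Per component, I: μ=1, E[X²]=2; II: μ=2.1, E[X²]=6.51; III: μ=2.4, E[X²]=8.16.
E[X] = 0.17·1 + 0.41·2.1 + 0.42·2.4 = 2.039.
E[X²] = 0.17·2 + 0.41·6.51 + 0.42·8.16 = 6.4363.
Var(X) = E[X²] − (E[X])² = 6.4363 − 4.15752 = 2.27878.

2.279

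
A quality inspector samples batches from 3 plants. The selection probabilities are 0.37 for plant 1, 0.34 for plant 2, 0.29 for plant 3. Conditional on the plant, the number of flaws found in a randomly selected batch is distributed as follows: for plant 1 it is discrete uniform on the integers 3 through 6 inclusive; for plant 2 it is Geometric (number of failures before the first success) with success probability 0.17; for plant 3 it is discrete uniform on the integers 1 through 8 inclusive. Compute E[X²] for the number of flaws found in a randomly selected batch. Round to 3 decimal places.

33.219

For each component E[X²] = Var + (mean)², giving 1: 21.5; 2: 52.5571; 3: 25.5.
Overall E[X²] = 0.37·21.5 + 0.34·52.5571 + 0.29·25.5 = 33.2194.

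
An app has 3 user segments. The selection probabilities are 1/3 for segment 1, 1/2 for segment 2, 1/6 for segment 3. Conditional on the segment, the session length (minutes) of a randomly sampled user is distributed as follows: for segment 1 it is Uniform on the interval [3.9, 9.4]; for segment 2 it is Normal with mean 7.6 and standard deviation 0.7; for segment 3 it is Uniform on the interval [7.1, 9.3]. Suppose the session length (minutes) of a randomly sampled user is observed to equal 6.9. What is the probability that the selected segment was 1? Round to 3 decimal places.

Likelihoods f(6.9 | ·): 1: 0.181818; 2: 0.345672; 3: 0.
Posterior ∝ prior × likelihood. Numerator for 1: 0.333333·0.181818 = 0.0606061.
Normalizing constant: 0.333333·0.181818 + 0.5·0.345672 + 0.166667·0 = 0.233442.
P(1 | observation) = 0.0606061 / 0.233442 = 0.259619.

0.260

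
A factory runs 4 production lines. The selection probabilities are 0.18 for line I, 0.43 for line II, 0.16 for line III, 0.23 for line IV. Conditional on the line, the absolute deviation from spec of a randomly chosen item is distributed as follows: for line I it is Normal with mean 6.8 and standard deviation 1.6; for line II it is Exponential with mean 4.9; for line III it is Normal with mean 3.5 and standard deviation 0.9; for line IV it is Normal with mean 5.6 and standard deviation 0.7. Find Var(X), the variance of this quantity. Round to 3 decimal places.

Per component, I: μ=6.8, E[X²]=48.8; II: μ=4.9, E[X²]=48.02; III: μ=3.5, E[X²]=13.06; IV: μ=5.6, E[X²]=31.85.
E[X] = 0.18·6.8 + 0.43·4.9 + 0.16·3.5 + 0.23·5.6 = 5.179.
E[X²] = 0.18·48.8 + 0.43·48.02 + 0.16·13.06 + 0.23·31.85 = 38.8477.
Var(X) = E[X²] − (E[X])² = 38.8477 − 26.822 = 12.0257.

12.026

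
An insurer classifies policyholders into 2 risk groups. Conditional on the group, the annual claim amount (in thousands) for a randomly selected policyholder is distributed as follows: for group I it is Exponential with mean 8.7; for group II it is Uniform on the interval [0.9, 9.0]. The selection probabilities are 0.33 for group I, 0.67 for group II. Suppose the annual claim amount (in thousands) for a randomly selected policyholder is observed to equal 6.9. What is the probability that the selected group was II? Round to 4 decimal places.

0.8282

Likelihoods f(6.9 | ·): I: 0.0520044; II: 0.123457.
Posterior ∝ prior × likelihood. Numerator for II: 0.67·0.123457 = 0.082716.
Normalizing constant: 0.33·0.0520044 + 0.67·0.123457 = 0.0998775.
P(II | observation) = 0.082716 / 0.0998775 = 0.828175.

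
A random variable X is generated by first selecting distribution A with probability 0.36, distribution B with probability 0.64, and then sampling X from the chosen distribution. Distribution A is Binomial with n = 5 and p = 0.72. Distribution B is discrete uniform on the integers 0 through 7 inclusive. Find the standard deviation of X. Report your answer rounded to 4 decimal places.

Per component, A: μ=3.6, E[X²]=13.968; B: μ=3.5, E[X²]=17.5.
E[X] = 0.36·3.6 + 0.64·3.5 = 3.536.
E[X²] = 0.36·13.968 + 0.64·17.5 = 16.2285.
Var(X) = E[X²] − (E[X])² = 16.2285 − 12.5033 = 3.72518.
SD(X) = √3.72518 = 1.93007.

1.9301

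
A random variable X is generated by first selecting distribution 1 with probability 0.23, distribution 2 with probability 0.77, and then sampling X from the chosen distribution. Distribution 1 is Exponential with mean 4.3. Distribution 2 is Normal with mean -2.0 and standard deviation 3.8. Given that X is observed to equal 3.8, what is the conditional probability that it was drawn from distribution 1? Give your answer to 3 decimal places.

0.467

Likelihoods f(3.8 | ·): 1: 0.0961029; 2: 0.032753.
Posterior ∝ prior × likelihood. Numerator for 1: 0.23·0.0961029 = 0.0221037.
Normalizing constant: 0.23·0.0961029 + 0.77·0.032753 = 0.0473235.
P(1 | observation) = 0.0221037 / 0.0473235 = 0.467076.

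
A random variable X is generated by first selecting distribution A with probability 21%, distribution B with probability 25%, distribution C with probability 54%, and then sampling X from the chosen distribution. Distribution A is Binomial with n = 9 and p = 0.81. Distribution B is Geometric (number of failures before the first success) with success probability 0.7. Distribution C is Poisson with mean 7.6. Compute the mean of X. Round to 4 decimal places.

5.7420

Component means — A: 7.29; B: 0.428571; C: 7.6.
E[X] = 0.21·7.29 + 0.25·0.428571 + 0.54·7.6 = 5.74204.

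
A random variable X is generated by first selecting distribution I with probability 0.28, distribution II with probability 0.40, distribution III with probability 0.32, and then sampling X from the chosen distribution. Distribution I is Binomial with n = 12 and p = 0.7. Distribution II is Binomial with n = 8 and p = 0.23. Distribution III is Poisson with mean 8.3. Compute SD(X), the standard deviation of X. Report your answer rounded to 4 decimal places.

Per component, I: μ=8.4, E[X²]=73.08; II: μ=1.84, E[X²]=4.8024; III: μ=8.3, E[X²]=77.19.
E[X] = 0.28·8.4 + 0.4·1.84 + 0.32·8.3 = 5.744.
E[X²] = 0.28·73.08 + 0.4·4.8024 + 0.32·77.19 = 47.0842.
Var(X) = E[X²] − (E[X])² = 47.0842 − 32.9935 = 14.0906.
SD(X) = √14.0906 = 3.75375.

3.7537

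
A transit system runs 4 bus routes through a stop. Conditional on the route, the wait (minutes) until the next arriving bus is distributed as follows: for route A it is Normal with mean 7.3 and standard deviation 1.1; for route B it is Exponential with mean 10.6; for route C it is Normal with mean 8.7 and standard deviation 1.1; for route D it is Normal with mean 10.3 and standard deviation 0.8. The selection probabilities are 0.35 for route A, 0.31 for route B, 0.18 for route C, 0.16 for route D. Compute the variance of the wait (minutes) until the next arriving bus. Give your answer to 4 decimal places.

37.6640

Per component, A: μ=7.3, E[X²]=54.5; B: μ=10.6, E[X²]=224.72; C: μ=8.7, E[X²]=76.9; D: μ=10.3, E[X²]=106.73.
E[X] = 0.35·7.3 + 0.31·10.6 + 0.18·8.7 + 0.16·10.3 = 9.055.
E[X²] = 0.35·54.5 + 0.31·224.72 + 0.18·76.9 + 0.16·106.73 = 119.657.
Var(X) = E[X²] − (E[X])² = 119.657 − 81.993 = 37.664.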